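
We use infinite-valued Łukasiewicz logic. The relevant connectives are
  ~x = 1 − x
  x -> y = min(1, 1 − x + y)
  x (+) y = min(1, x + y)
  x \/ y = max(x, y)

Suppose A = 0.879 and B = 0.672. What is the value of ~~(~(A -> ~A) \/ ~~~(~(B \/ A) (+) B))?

~A = 1 − 0.879 = 0.121
A -> ~A = min(1, 1 − 0.879 + 0.121) = min(1, 0.242) = 0.242
~(A -> ~A) = 1 − 0.242 = 0.758
B \/ A = max(0.672, 0.879) = 0.879
~(B \/ A) = 1 − 0.879 = 0.121
~(B \/ A) (+) B = min(1, 0.121 + 0.672) = min(1, 0.793) = 0.793
~(~(B \/ A) (+) B) = 1 − 0.793 = 0.207
~~(~(B \/ A) (+) B) = 1 − 0.207 = 0.793
~~~(~(B \/ A) (+) B) = 1 − 0.793 = 0.207
~(A -> ~A) \/ ~~~(~(B \/ A) (+) B) = max(0.758, 0.207) = 0.758
~(~(A -> ~A) \/ ~~~(~(B \/ A) (+) B)) = 1 − 0.758 = 0.242
~~(~(A -> ~A) \/ ~~~(~(B \/ A) (+) B)) = 1 − 0.242 = 0.758

0.758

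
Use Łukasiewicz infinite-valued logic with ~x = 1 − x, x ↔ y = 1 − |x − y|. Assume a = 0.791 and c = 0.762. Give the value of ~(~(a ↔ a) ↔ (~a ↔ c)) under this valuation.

0.447

a ↔ a = 1 − |0.791 − 0.791| = 1 − 0.000 = 1.000
~(a ↔ a) = 1 − 1.000 = 0.000
~a = 1 − 0.791 = 0.209
~a ↔ c = 1 − |0.209 − 0.762| = 1 − 0.553 = 0.447
~(a ↔ a) ↔ (~a ↔ c) = 1 − |0.000 − 0.447| = 1 − 0.447 = 0.553
~(~(a ↔ a) ↔ (~a ↔ c)) = 1 − 0.553 = 0.447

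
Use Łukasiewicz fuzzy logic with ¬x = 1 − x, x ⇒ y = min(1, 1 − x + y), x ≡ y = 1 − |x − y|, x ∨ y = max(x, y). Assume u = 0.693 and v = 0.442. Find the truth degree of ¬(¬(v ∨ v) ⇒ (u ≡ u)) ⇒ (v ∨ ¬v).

v ∨ v = max(0.442, 0.442) = 0.442
¬(v ∨ v) = 1 − 0.442 = 0.558
u ≡ u = 1 − |0.693 − 0.693| = 1 − 0.000 = 1.000
¬(v ∨ v) ⇒ (u ≡ u) = min(1, 1 − 0.558 + 1.000) = min(1, 1.442) = 1.000
¬(¬(v ∨ v) ⇒ (u ≡ u)) = 1 − 1.000 = 0.000
¬v = 1 − 0.442 = 0.558
v ∨ ¬v = max(0.442, 0.558) = 0.558
¬(¬(v ∨ v) ⇒ (u ≡ u)) ⇒ (v ∨ ¬v) = min(1, 1 − 0.000 + 0.558) = min(1, 1.558) = 1.000

1.000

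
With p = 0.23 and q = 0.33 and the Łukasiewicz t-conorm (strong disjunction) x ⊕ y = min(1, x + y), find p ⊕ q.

p ⊕ q = min(1, 0.23 + 0.33) = min(1, 0.56) = 0.56
For comparison, the Gödel t-conorm max(x, y) would give 0.33.

0.56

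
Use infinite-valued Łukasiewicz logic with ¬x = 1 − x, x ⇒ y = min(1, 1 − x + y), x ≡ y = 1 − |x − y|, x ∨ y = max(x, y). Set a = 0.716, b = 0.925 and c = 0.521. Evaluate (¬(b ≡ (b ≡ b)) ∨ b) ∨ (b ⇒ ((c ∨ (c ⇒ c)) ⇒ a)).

b ≡ b = 1 − |0.925 − 0.925| = 1 − 0.000 = 1.000
b ≡ (b ≡ b) = 1 − |0.925 − 1.000| = 1 − 0.075 = 0.925
¬(b ≡ (b ≡ b)) = 1 − 0.925 = 0.075
¬(b ≡ (b ≡ b)) ∨ b = max(0.075, 0.925) = 0.925
c ⇒ c = min(1, 1 − 0.521 + 0.521) = min(1, 1.000) = 1.000
c ∨ (c ⇒ c) = max(0.521, 1.000) = 1.000
(c ∨ (c ⇒ c)) ⇒ a = min(1, 1 − 1.000 + 0.716) = min(1, 0.716) = 0.716
b ⇒ ((c ∨ (c ⇒ c)) ⇒ a) = min(1, 1 − 0.925 + 0.716) = min(1, 0.791) = 0.791
(¬(b ≡ (b ≡ b)) ∨ b) ∨ (b ⇒ ((c ∨ (c ⇒ c)) ⇒ a)) = max(0.925, 0.791) = 0.925

0.925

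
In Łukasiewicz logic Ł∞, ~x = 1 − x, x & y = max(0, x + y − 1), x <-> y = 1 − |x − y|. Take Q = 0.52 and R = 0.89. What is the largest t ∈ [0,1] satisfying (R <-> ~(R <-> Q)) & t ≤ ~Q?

R <-> Q = 1 − |0.89 − 0.52| = 1 − 0.37 = 0.63
~(R <-> Q) = 1 − 0.63 = 0.37
R <-> ~(R <-> Q) = 1 − |0.89 − 0.37| = 1 − 0.52 = 0.48
So the left factor is R <-> ~(R <-> Q) = 0.48.
~Q = 1 − 0.52 = 0.48
So the right-hand bound is ~Q = 0.48.
The residuum of the Łukasiewicz t-norm gives the supremum: min(1, 1 − 0.48 + 0.48).
1 − 0.48 + 0.48 = 1.00, so t = min(1, 1.00) = 1.00.
Check: 0.48 & 1.00 = max(0, 0.48) = 0.48 ≤ 0.48.

1.00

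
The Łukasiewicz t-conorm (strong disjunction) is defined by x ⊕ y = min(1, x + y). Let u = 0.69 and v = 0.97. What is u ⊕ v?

1.00

u ⊕ v = min(1, 0.69 + 0.97) = min(1, 1.66) = 1.00
For comparison, the Gödel t-conorm max(x, y) would give 0.97.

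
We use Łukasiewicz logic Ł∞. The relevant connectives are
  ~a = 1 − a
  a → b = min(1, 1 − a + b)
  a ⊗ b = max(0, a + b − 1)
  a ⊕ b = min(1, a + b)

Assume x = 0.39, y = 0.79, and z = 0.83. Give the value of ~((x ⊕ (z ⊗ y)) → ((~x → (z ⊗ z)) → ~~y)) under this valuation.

z ⊗ y = max(0, 0.83 + 0.79 − 1) = max(0, 0.62) = 0.62
x ⊕ (z ⊗ y) = min(1, 0.39 + 0.62) = min(1, 1.01) = 1.00
~x = 1 − 0.39 = 0.61
z ⊗ z = max(0, 0.83 + 0.83 − 1) = max(0, 0.66) = 0.66
~x → (z ⊗ z) = min(1, 1 − 0.61 + 0.66) = min(1, 1.05) = 1.00
~y = 1 − 0.79 = 0.21
~~y = 1 − 0.21 = 0.79
(~x → (z ⊗ z)) → ~~y = min(1, 1 − 1.00 + 0.79) = min(1, 0.79) = 0.79
(x ⊕ (z ⊗ y)) → ((~x → (z ⊗ z)) → ~~y) = min(1, 1 − 1.00 + 0.79) = min(1, 0.79) = 0.79
~((x ⊕ (z ⊗ y)) → ((~x → (z ⊗ z)) → ~~y)) = 1 − 0.79 = 0.21

0.21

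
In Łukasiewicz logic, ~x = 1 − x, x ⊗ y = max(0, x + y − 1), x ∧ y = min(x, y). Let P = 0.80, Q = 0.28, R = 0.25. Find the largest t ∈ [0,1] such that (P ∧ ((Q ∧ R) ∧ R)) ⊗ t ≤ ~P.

0.95

Q ∧ R = min(0.28, 0.25) = 0.25
(Q ∧ R) ∧ R = min(0.25, 0.25) = 0.25
P ∧ ((Q ∧ R) ∧ R) = min(0.80, 0.25) = 0.25
So the left factor is P ∧ ((Q ∧ R) ∧ R) = 0.25.
~P = 1 − 0.80 = 0.20
So the right-hand bound is ~P = 0.20.
The residuum of the Łukasiewicz t-norm gives the supremum: min(1, 1 − 0.25 + 0.20).
1 − 0.25 + 0.20 = 0.95, so t = min(1, 0.95) = 0.95.
Check: 0.25 ⊗ 0.95 = max(0, 0.20) = 0.20 ≤ 0.20.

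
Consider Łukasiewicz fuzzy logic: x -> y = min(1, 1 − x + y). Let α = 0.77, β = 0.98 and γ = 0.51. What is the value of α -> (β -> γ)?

β -> γ = min(1, 1 − 0.98 + 0.51) = min(1, 0.53) = 0.53
α -> (β -> γ) = min(1, 1 − 0.77 + 0.53) = min(1, 0.76) = 0.76

0.76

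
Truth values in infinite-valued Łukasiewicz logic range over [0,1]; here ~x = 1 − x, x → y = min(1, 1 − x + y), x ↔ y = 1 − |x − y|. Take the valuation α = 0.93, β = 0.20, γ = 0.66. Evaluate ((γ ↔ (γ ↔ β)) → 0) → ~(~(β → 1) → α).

0.88

γ ↔ β = 1 − |0.66 − 0.20| = 1 − 0.46 = 0.54
γ ↔ (γ ↔ β) = 1 − |0.66 − 0.54| = 1 − 0.12 = 0.88
(γ ↔ (γ ↔ β)) → 0 = min(1, 1 − 0.88 + 0.00) = min(1, 0.12) = 0.12
β → 1 = min(1, 1 − 0.20 + 1.00) = min(1, 1.80) = 1.00
~(β → 1) = 1 − 1.00 = 0.00
~(β → 1) → α = min(1, 1 − 0.00 + 0.93) = min(1, 1.93) = 1.00
~(~(β → 1) → α) = 1 − 1.00 = 0.00
((γ ↔ (γ ↔ β)) → 0) → ~(~(β → 1) → α) = min(1, 1 − 0.12 + 0.00) = min(1, 0.88) = 0.88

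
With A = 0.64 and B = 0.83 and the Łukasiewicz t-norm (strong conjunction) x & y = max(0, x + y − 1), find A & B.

0.47

A & B = max(0, 0.64 + 0.83 − 1) = max(0, 0.47) = 0.47
For comparison, the Gödel (minimum) t-norm min(x, y) would give 0.64.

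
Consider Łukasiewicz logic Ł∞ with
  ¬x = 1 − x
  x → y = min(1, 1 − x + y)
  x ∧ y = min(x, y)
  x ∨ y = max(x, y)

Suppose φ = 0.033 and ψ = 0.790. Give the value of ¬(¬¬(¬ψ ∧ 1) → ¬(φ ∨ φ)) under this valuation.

¬ψ = 1 − 0.790 = 0.210
¬ψ ∧ 1 = min(0.210, 1.000) = 0.210
¬(¬ψ ∧ 1) = 1 − 0.210 = 0.790
¬¬(¬ψ ∧ 1) = 1 − 0.790 = 0.210
φ ∨ φ = max(0.033, 0.033) = 0.033
¬(φ ∨ φ) = 1 − 0.033 = 0.967
¬¬(¬ψ ∧ 1) → ¬(φ ∨ φ) = min(1, 1 − 0.210 + 0.967) = min(1, 1.757) = 1.000
¬(¬¬(¬ψ ∧ 1) → ¬(φ ∨ φ)) = 1 − 1.000 = 0.000

0.000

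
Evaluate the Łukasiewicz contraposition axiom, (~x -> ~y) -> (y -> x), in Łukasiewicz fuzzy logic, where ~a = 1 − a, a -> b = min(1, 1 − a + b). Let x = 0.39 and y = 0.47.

~x = 1 − 0.39 = 0.61
~y = 1 − 0.47 = 0.53
~x -> ~y = min(1, 1 − 0.61 + 0.53) = min(1, 0.92) = 0.92
y -> x = min(1, 1 − 0.47 + 0.39) = min(1, 0.92) = 0.92
(~x -> ~y) -> (y -> x) = min(1, 1 − 0.92 + 0.92) = min(1, 1.00) = 1.00
(As expected: an axiom of Ł∞, always 1.)

1.00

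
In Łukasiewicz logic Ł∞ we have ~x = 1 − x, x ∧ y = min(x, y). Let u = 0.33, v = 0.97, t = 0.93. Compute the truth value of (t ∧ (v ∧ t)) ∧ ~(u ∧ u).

0.67

v ∧ t = min(0.97, 0.93) = 0.93
t ∧ (v ∧ t) = min(0.93, 0.93) = 0.93
u ∧ u = min(0.33, 0.33) = 0.33
~(u ∧ u) = 1 − 0.33 = 0.67
(t ∧ (v ∧ t)) ∧ ~(u ∧ u) = min(0.93, 0.67) = 0.67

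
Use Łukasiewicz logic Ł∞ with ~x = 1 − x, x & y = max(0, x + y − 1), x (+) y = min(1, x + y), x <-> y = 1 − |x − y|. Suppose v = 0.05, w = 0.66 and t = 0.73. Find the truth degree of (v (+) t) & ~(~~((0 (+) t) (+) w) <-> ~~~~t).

v (+) t = min(1, 0.05 + 0.73) = min(1, 0.78) = 0.78
0 (+) t = min(1, 0.00 + 0.73) = min(1, 0.73) = 0.73
(0 (+) t) (+) w = min(1, 0.73 + 0.66) = min(1, 1.39) = 1.00
~((0 (+) t) (+) w) = 1 − 1.00 = 0.00
~~((0 (+) t) (+) w) = 1 − 0.00 = 1.00
~t = 1 − 0.73 = 0.27
~~t = 1 − 0.27 = 0.73
~~~t = 1 − 0.73 = 0.27
~~~~t = 1 − 0.27 = 0.73
~~((0 (+) t) (+) w) <-> ~~~~t = 1 − |1.00 − 0.73| = 1 − 0.27 = 0.73
~(~~((0 (+) t) (+) w) <-> ~~~~t) = 1 − 0.73 = 0.27
(v (+) t) & ~(~~((0 (+) t) (+) w) <-> ~~~~t) = max(0, 0.78 + 0.27 − 1) = max(0, 0.05) = 0.05

0.05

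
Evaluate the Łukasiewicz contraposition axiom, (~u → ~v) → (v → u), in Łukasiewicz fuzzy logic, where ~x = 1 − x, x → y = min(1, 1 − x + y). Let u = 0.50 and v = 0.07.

~u = 1 − 0.50 = 0.50
~v = 1 − 0.07 = 0.93
~u → ~v = min(1, 1 − 0.50 + 0.93) = min(1, 1.43) = 1.00
v → u = min(1, 1 − 0.07 + 0.50) = min(1, 1.43) = 1.00
(~u → ~v) → (v → u) = min(1, 1 − 1.00 + 1.00) = min(1, 1.00) = 1.00
(As expected: an axiom of Ł∞, always 1.)

1.00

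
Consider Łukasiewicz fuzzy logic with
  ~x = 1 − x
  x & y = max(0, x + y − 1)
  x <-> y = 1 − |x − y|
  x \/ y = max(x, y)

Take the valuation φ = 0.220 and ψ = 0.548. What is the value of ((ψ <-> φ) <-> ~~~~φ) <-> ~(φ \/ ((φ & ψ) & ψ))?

0.768

ψ <-> φ = 1 − |0.548 − 0.220| = 1 − 0.328 = 0.672
~φ = 1 − 0.220 = 0.780
~~φ = 1 − 0.780 = 0.220
~~~φ = 1 − 0.220 = 0.780
~~~~φ = 1 − 0.780 = 0.220
(ψ <-> φ) <-> ~~~~φ = 1 − |0.672 − 0.220| = 1 − 0.452 = 0.548
φ & ψ = max(0, 0.220 + 0.548 − 1) = max(0, -0.232) = 0.000
(φ & ψ) & ψ = max(0, 0.000 + 0.548 − 1) = max(0, -0.452) = 0.000
φ \/ ((φ & ψ) & ψ) = max(0.220, 0.000) = 0.220
~(φ \/ ((φ & ψ) & ψ)) = 1 − 0.220 = 0.780
((ψ <-> φ) <-> ~~~~φ) <-> ~(φ \/ ((φ & ψ) & ψ)) = 1 − |0.548 − 0.780| = 1 − 0.232 = 0.768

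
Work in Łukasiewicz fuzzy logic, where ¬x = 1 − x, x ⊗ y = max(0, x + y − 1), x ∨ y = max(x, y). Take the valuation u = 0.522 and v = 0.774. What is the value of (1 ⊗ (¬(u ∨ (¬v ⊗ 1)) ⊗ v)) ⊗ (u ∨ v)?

0.026

¬v = 1 − 0.774 = 0.226
¬v ⊗ 1 = max(0, 0.226 + 1.000 − 1) = max(0, 0.226) = 0.226
u ∨ (¬v ⊗ 1) = max(0.522, 0.226) = 0.522
¬(u ∨ (¬v ⊗ 1)) = 1 − 0.522 = 0.478
¬(u ∨ (¬v ⊗ 1)) ⊗ v = max(0, 0.478 + 0.774 − 1) = max(0, 0.252) = 0.252
1 ⊗ (¬(u ∨ (¬v ⊗ 1)) ⊗ v) = max(0, 1.000 + 0.252 − 1) = max(0, 0.252) = 0.252
u ∨ v = max(0.522, 0.774) = 0.774
(1 ⊗ (¬(u ∨ (¬v ⊗ 1)) ⊗ v)) ⊗ (u ∨ v) = max(0, 0.252 + 0.774 − 1) = max(0, 0.026) = 0.026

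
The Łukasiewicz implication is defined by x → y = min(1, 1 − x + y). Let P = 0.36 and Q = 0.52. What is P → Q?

P → Q = min(1, 1 − 0.36 + 0.52) = min(1, 1.16) = 1.00
For comparison, the Gödel implication (1 if x ≤ y else y) would give 1.00.

1.00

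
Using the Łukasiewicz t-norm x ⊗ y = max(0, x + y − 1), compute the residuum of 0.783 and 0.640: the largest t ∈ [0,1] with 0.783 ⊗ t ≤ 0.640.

The residuum of the Łukasiewicz t-norm gives the supremum: min(1, 1 − 0.783 + 0.640).
1 − 0.783 + 0.640 = 0.857, so t = min(1, 0.857) = 0.857.
Check: 0.783 ⊗ 0.857 = max(0, 0.640) = 0.640 ≤ 0.640.

0.857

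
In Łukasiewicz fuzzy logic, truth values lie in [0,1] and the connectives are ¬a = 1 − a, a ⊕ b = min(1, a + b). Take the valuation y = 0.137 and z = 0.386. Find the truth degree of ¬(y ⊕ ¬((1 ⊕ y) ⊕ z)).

1 ⊕ y = min(1, 1.000 + 0.137) = min(1, 1.137) = 1.000
(1 ⊕ y) ⊕ z = min(1, 1.000 + 0.386) = min(1, 1.386) = 1.000
¬((1 ⊕ y) ⊕ z) = 1 − 1.000 = 0.000
y ⊕ ¬((1 ⊕ y) ⊕ z) = min(1, 0.137 + 0.000) = min(1, 0.137) = 0.137
¬(y ⊕ ¬((1 ⊕ y) ⊕ z)) = 1 − 0.137 = 0.863

0.863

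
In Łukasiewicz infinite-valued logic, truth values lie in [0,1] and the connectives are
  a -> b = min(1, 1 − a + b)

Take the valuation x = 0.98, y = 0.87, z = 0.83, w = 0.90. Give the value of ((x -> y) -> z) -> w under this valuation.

0.96

x -> y = min(1, 1 − 0.98 + 0.87) = min(1, 0.89) = 0.89
(x -> y) -> z = min(1, 1 − 0.89 + 0.83) = min(1, 0.94) = 0.94
((x -> y) -> z) -> w = min(1, 1 − 0.94 + 0.90) = min(1, 0.96) = 0.96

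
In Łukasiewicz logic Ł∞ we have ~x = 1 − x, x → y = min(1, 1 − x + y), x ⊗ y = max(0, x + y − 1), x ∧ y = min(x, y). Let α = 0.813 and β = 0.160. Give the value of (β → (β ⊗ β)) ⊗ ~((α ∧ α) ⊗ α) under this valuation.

β ⊗ β = max(0, 0.160 + 0.160 − 1) = max(0, -0.680) = 0.000
β → (β ⊗ β) = min(1, 1 − 0.160 + 0.000) = min(1, 0.840) = 0.840
α ∧ α = min(0.813, 0.813) = 0.813
(α ∧ α) ⊗ α = max(0, 0.813 + 0.813 − 1) = max(0, 0.626) = 0.626
~((α ∧ α) ⊗ α) = 1 − 0.626 = 0.374
(β → (β ⊗ β)) ⊗ ~((α ∧ α) ⊗ α) = max(0, 0.840 + 0.374 − 1) = max(0, 0.214) = 0.214

0.214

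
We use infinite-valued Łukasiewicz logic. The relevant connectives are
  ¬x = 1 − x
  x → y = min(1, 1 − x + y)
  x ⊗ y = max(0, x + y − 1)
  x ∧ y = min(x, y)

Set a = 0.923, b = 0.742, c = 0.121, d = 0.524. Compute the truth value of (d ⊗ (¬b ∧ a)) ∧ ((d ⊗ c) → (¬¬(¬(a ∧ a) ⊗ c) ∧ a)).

¬b = 1 − 0.742 = 0.258
¬b ∧ a = min(0.258, 0.923) = 0.258
d ⊗ (¬b ∧ a) = max(0, 0.524 + 0.258 − 1) = max(0, -0.218) = 0.000
d ⊗ c = max(0, 0.524 + 0.121 − 1) = max(0, -0.355) = 0.000
a ∧ a = min(0.923, 0.923) = 0.923
¬(a ∧ a) = 1 − 0.923 = 0.077
¬(a ∧ a) ⊗ c = max(0, 0.077 + 0.121 − 1) = max(0, -0.802) = 0.000
¬(¬(a ∧ a) ⊗ c) = 1 − 0.000 = 1.000
¬¬(¬(a ∧ a) ⊗ c) = 1 − 1.000 = 0.000
¬¬(¬(a ∧ a) ⊗ c) ∧ a = min(0.000, 0.923) = 0.000
(d ⊗ c) → (¬¬(¬(a ∧ a) ⊗ c) ∧ a) = min(1, 1 − 0.000 + 0.000) = min(1, 1.000) = 1.000
(d ⊗ (¬b ∧ a)) ∧ ((d ⊗ c) → (¬¬(¬(a ∧ a) ⊗ c) ∧ a)) = min(0.000, 1.000) = 0.000

0.000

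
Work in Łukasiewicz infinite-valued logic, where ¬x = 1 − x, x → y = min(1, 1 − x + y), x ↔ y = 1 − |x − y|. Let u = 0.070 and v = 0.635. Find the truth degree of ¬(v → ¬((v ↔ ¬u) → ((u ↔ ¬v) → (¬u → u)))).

¬u = 1 − 0.070 = 0.930
v ↔ ¬u = 1 − |0.635 − 0.930| = 1 − 0.295 = 0.705
¬v = 1 − 0.635 = 0.365
u ↔ ¬v = 1 − |0.070 − 0.365| = 1 − 0.295 = 0.705
¬u → u = min(1, 1 − 0.930 + 0.070) = min(1, 0.140) = 0.140
(u ↔ ¬v) → (¬u → u) = min(1, 1 − 0.705 + 0.140) = min(1, 0.435) = 0.435
(v ↔ ¬u) → ((u ↔ ¬v) → (¬u → u)) = min(1, 1 − 0.705 + 0.435) = min(1, 0.730) = 0.730
¬((v ↔ ¬u) → ((u ↔ ¬v) → (¬u → u))) = 1 − 0.730 = 0.270
v → ¬((v ↔ ¬u) → ((u ↔ ¬v) → (¬u → u))) = min(1, 1 − 0.635 + 0.270) = min(1, 0.635) = 0.635
¬(v → ¬((v ↔ ¬u) → ((u ↔ ¬v) → (¬u → u)))) = 1 − 0.635 = 0.365

0.365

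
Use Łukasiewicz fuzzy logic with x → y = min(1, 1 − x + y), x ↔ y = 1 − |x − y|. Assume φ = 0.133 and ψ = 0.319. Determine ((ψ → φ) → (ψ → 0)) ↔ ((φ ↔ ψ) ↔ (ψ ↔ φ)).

0.867

ψ → φ = min(1, 1 − 0.319 + 0.133) = min(1, 0.814) = 0.814
ψ → 0 = min(1, 1 − 0.319 + 0.000) = min(1, 0.681) = 0.681
(ψ → φ) → (ψ → 0) = min(1, 1 − 0.814 + 0.681) = min(1, 0.867) = 0.867
φ ↔ ψ = 1 − |0.133 − 0.319| = 1 − 0.186 = 0.814
ψ ↔ φ = 1 − |0.319 − 0.133| = 1 − 0.186 = 0.814
(φ ↔ ψ) ↔ (ψ ↔ φ) = 1 − |0.814 − 0.814| = 1 − 0.000 = 1.000
((ψ → φ) → (ψ → 0)) ↔ ((φ ↔ ψ) ↔ (ψ ↔ φ)) = 1 − |0.867 − 1.000| = 1 − 0.133 = 0.867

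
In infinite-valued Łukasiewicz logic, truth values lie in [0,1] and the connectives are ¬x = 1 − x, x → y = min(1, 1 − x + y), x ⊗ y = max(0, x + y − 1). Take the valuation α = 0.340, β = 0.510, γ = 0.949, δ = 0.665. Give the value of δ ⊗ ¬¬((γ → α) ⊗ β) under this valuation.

0.000

γ → α = min(1, 1 − 0.949 + 0.340) = min(1, 0.391) = 0.391
(γ → α) ⊗ β = max(0, 0.391 + 0.510 − 1) = max(0, -0.099) = 0.000
¬((γ → α) ⊗ β) = 1 − 0.000 = 1.000
¬¬((γ → α) ⊗ β) = 1 − 1.000 = 0.000
δ ⊗ ¬¬((γ → α) ⊗ β) = max(0, 0.665 + 0.000 − 1) = max(0, -0.335) = 0.000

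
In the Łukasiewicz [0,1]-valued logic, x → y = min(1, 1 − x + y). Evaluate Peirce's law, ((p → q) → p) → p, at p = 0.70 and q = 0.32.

0.70

p → q = min(1, 1 − 0.70 + 0.32) = min(1, 0.62) = 0.62
(p → q) → p = min(1, 1 − 0.62 + 0.70) = min(1, 1.08) = 1.00
((p → q) → p) → p = min(1, 1 − 1.00 + 0.70) = min(1, 0.70) = 0.70
(The value 0.70 < 1 shows this instance is not satisfied; not a Ł∞-tautology in general.)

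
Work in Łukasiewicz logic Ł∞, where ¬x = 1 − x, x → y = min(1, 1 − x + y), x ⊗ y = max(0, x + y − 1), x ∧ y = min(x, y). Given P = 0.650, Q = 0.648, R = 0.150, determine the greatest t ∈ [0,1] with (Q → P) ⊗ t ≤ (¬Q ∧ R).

Q → P = min(1, 1 − 0.648 + 0.650) = min(1, 1.002) = 1.000
So the left factor is Q → P = 1.000.
¬Q = 1 − 0.648 = 0.352
¬Q ∧ R = min(0.352, 0.150) = 0.150
So the right-hand bound is ¬Q ∧ R = 0.150.
The residuum of the Łukasiewicz t-norm gives the supremum: min(1, 1 − 1.000 + 0.150).
1 − 1.000 + 0.150 = 0.150, so t = min(1, 0.150) = 0.150.
Check: 1.000 ⊗ 0.150 = max(0, 0.150) = 0.150 ≤ 0.150.

0.150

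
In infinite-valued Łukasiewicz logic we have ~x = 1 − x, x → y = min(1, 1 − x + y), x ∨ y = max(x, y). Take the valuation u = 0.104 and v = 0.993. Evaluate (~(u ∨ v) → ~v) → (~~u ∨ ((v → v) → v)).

u ∨ v = max(0.104, 0.993) = 0.993
~(u ∨ v) = 1 − 0.993 = 0.007
~v = 1 − 0.993 = 0.007
~(u ∨ v) → ~v = min(1, 1 − 0.007 + 0.007) = min(1, 1.000) = 1.000
~u = 1 − 0.104 = 0.896
~~u = 1 − 0.896 = 0.104
v → v = min(1, 1 − 0.993 + 0.993) = min(1, 1.000) = 1.000
(v → v) → v = min(1, 1 − 1.000 + 0.993) = min(1, 0.993) = 0.993
~~u ∨ ((v → v) → v) = max(0.104, 0.993) = 0.993
(~(u ∨ v) → ~v) → (~~u ∨ ((v → v) → v)) = min(1, 1 − 1.000 + 0.993) = min(1, 0.993) = 0.993

0.993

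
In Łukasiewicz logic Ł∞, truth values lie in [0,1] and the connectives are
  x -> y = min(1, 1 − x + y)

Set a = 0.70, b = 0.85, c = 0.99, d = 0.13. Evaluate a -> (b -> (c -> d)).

c -> d = min(1, 1 − 0.99 + 0.13) = min(1, 0.14) = 0.14
b -> (c -> d) = min(1, 1 − 0.85 + 0.14) = min(1, 0.29) = 0.29
a -> (b -> (c -> d)) = min(1, 1 − 0.70 + 0.29) = min(1, 0.59) = 0.59

0.59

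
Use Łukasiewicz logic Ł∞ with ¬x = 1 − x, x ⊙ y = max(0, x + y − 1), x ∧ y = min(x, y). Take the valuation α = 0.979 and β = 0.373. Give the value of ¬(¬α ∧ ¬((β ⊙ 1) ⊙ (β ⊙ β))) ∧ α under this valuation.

¬α = 1 − 0.979 = 0.021
β ⊙ 1 = max(0, 0.373 + 1.000 − 1) = max(0, 0.373) = 0.373
β ⊙ β = max(0, 0.373 + 0.373 − 1) = max(0, -0.254) = 0.000
(β ⊙ 1) ⊙ (β ⊙ β) = max(0, 0.373 + 0.000 − 1) = max(0, -0.627) = 0.000
¬((β ⊙ 1) ⊙ (β ⊙ β)) = 1 − 0.000 = 1.000
¬α ∧ ¬((β ⊙ 1) ⊙ (β ⊙ β)) = min(0.021, 1.000) = 0.021
¬(¬α ∧ ¬((β ⊙ 1) ⊙ (β ⊙ β))) = 1 − 0.021 = 0.979
¬(¬α ∧ ¬((β ⊙ 1) ⊙ (β ⊙ β))) ∧ α = min(0.979, 0.979) = 0.979

0.979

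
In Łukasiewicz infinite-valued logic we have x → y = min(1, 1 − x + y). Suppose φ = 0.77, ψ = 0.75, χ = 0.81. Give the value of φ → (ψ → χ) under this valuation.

1.00

ψ → χ = min(1, 1 − 0.75 + 0.81) = min(1, 1.06) = 1.00
φ → (ψ → χ) = min(1, 1 − 0.77 + 1.00) = min(1, 1.23) = 1.00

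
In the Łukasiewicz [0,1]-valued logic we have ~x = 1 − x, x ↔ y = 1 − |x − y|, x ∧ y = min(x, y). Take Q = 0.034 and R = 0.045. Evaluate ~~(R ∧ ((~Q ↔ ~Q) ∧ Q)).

0.034

~Q = 1 − 0.034 = 0.966
~Q ↔ ~Q = 1 − |0.966 − 0.966| = 1 − 0.000 = 1.000
(~Q ↔ ~Q) ∧ Q = min(1.000, 0.034) = 0.034
R ∧ ((~Q ↔ ~Q) ∧ Q) = min(0.045, 0.034) = 0.034
~(R ∧ ((~Q ↔ ~Q) ∧ Q)) = 1 − 0.034 = 0.966
~~(R ∧ ((~Q ↔ ~Q) ∧ Q)) = 1 − 0.966 = 0.034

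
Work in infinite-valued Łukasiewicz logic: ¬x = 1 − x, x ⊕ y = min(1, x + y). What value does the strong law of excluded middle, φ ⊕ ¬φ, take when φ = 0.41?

¬φ = 1 − 0.41 = 0.59
φ ⊕ ¬φ = min(1, 0.41 + 0.59) = min(1, 1.00) = 1.00
(As expected: always 1 in Ł∞ since a ⊕ (1−a) = 1.)

1.00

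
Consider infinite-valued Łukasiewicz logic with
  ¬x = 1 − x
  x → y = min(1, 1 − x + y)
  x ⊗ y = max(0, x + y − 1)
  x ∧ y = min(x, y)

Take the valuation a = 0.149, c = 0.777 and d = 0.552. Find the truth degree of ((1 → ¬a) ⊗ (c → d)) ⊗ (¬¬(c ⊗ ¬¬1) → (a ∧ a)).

¬a = 1 − 0.149 = 0.851
1 → ¬a = min(1, 1 − 1.000 + 0.851) = min(1, 0.851) = 0.851
c → d = min(1, 1 − 0.777 + 0.552) = min(1, 0.775) = 0.775
(1 → ¬a) ⊗ (c → d) = max(0, 0.851 + 0.775 − 1) = max(0, 0.626) = 0.626
¬1 = 1 − 1.000 = 0.000
¬¬1 = 1 − 0.000 = 1.000
c ⊗ ¬¬1 = max(0, 0.777 + 1.000 − 1) = max(0, 0.777) = 0.777
¬(c ⊗ ¬¬1) = 1 − 0.777 = 0.223
¬¬(c ⊗ ¬¬1) = 1 − 0.223 = 0.777
a ∧ a = min(0.149, 0.149) = 0.149
¬¬(c ⊗ ¬¬1) → (a ∧ a) = min(1, 1 − 0.777 + 0.149) = min(1, 0.372) = 0.372
((1 → ¬a) ⊗ (c → d)) ⊗ (¬¬(c ⊗ ¬¬1) → (a ∧ a)) = max(0, 0.626 + 0.372 − 1) = max(0, -0.002) = 0.000

0.000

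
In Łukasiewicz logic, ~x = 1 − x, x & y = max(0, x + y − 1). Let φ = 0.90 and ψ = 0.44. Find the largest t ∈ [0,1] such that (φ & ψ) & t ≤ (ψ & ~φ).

φ & ψ = max(0, 0.90 + 0.44 − 1) = max(0, 0.34) = 0.34
So the left factor is φ & ψ = 0.34.
~φ = 1 − 0.90 = 0.10
ψ & ~φ = max(0, 0.44 + 0.10 − 1) = max(0, -0.46) = 0.00
So the right-hand bound is ψ & ~φ = 0.00.
The residuum of the Łukasiewicz t-norm gives the supremum: min(1, 1 − 0.34 + 0.00).
1 − 0.34 + 0.00 = 0.66, so t = min(1, 0.66) = 0.66.
Check: 0.34 & 0.66 = max(0, 0.00) = 0.00 ≤ 0.00.

0.66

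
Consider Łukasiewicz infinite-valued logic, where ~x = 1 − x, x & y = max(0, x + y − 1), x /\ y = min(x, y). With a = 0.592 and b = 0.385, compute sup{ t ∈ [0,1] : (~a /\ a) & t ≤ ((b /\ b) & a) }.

~a = 1 − 0.592 = 0.408
~a /\ a = min(0.408, 0.592) = 0.408
So the left factor is ~a /\ a = 0.408.
b /\ b = min(0.385, 0.385) = 0.385
(b /\ b) & a = max(0, 0.385 + 0.592 − 1) = max(0, -0.023) = 0.000
So the right-hand bound is (b /\ b) & a = 0.000.
The residuum of the Łukasiewicz t-norm gives the supremum: min(1, 1 − 0.408 + 0.000).
1 − 0.408 + 0.000 = 0.592, so t = min(1, 0.592) = 0.592.
Check: 0.408 & 0.592 = max(0, 0.000) = 0.000 ≤ 0.000.

0.592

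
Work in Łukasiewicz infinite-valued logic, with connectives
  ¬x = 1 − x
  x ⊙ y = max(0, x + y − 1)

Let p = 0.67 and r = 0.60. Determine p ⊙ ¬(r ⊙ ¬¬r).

0.47

¬r = 1 − 0.60 = 0.40
¬¬r = 1 − 0.40 = 0.60
r ⊙ ¬¬r = max(0, 0.60 + 0.60 − 1) = max(0, 0.20) = 0.20
¬(r ⊙ ¬¬r) = 1 − 0.20 = 0.80
p ⊙ ¬(r ⊙ ¬¬r) = max(0, 0.67 + 0.80 − 1) = max(0, 0.47) = 0.47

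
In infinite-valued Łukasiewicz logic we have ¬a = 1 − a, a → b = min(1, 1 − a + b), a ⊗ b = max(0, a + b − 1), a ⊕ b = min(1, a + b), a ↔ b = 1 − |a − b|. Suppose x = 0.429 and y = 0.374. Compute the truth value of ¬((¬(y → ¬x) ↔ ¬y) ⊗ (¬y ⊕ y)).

0.626

¬x = 1 − 0.429 = 0.571
y → ¬x = min(1, 1 − 0.374 + 0.571) = min(1, 1.197) = 1.000
¬(y → ¬x) = 1 − 1.000 = 0.000
¬y = 1 − 0.374 = 0.626
¬(y → ¬x) ↔ ¬y = 1 − |0.000 − 0.626| = 1 − 0.626 = 0.374
¬y ⊕ y = min(1, 0.626 + 0.374) = min(1, 1.000) = 1.000
(¬(y → ¬x) ↔ ¬y) ⊗ (¬y ⊕ y) = max(0, 0.374 + 1.000 − 1) = max(0, 0.374) = 0.374
¬((¬(y → ¬x) ↔ ¬y) ⊗ (¬y ⊕ y)) = 1 − 0.374 = 0.626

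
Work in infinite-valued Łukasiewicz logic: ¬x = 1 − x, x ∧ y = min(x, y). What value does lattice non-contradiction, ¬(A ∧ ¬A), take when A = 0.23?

¬A = 1 − 0.23 = 0.77
A ∧ ¬A = min(0.23, 0.77) = 0.23
¬(A ∧ ¬A) = 1 − 0.23 = 0.77
(The value 0.77 < 1 shows this instance is not satisfied; not a Ł∞-tautology — its value is 1 − min(a, 1−a).)

0.77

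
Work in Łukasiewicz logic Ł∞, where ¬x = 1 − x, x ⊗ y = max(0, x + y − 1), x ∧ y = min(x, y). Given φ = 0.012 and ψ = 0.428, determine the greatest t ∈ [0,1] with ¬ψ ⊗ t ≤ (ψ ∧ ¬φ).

0.856

¬ψ = 1 − 0.428 = 0.572
So the left factor is ¬ψ = 0.572.
¬φ = 1 − 0.012 = 0.988
ψ ∧ ¬φ = min(0.428, 0.988) = 0.428
So the right-hand bound is ψ ∧ ¬φ = 0.428.
The residuum of the Łukasiewicz t-norm gives the supremum: min(1, 1 − 0.572 + 0.428).
1 − 0.572 + 0.428 = 0.856, so t = min(1, 0.856) = 0.856.
Check: 0.572 ⊗ 0.856 = max(0, 0.428) = 0.428 ≤ 0.428.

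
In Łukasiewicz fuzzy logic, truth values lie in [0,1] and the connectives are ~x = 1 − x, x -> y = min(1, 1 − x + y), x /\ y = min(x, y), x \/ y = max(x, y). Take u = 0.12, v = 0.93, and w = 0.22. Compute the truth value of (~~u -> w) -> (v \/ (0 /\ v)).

~u = 1 − 0.12 = 0.88
~~u = 1 − 0.88 = 0.12
~~u -> w = min(1, 1 − 0.12 + 0.22) = min(1, 1.10) = 1.00
0 /\ v = min(0.00, 0.93) = 0.00
v \/ (0 /\ v) = max(0.93, 0.00) = 0.93
(~~u -> w) -> (v \/ (0 /\ v)) = min(1, 1 − 1.00 + 0.93) = min(1, 0.93) = 0.93

0.93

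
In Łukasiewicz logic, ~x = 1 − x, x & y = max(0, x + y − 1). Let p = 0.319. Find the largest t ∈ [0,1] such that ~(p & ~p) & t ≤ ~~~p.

0.681

~p = 1 − 0.319 = 0.681
p & ~p = max(0, 0.319 + 0.681 − 1) = max(0, 0.000) = 0.000
~(p & ~p) = 1 − 0.000 = 1.000
So the left factor is ~(p & ~p) = 1.000.
~~p = 1 − 0.681 = 0.319
~~~p = 1 − 0.319 = 0.681
So the right-hand bound is ~~~p = 0.681.
The residuum of the Łukasiewicz t-norm gives the supremum: min(1, 1 − 1.000 + 0.681).
1 − 1.000 + 0.681 = 0.681, so t = min(1, 0.681) = 0.681.
Check: 1.000 & 0.681 = max(0, 0.681) = 0.681 ≤ 0.681.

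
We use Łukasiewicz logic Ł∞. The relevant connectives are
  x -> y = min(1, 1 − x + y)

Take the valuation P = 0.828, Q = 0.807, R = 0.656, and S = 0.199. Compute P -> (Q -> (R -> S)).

R -> S = min(1, 1 − 0.656 + 0.199) = min(1, 0.543) = 0.543
Q -> (R -> S) = min(1, 1 − 0.807 + 0.543) = min(1, 0.736) = 0.736
P -> (Q -> (R -> S)) = min(1, 1 − 0.828 + 0.736) = min(1, 0.908) = 0.908

0.908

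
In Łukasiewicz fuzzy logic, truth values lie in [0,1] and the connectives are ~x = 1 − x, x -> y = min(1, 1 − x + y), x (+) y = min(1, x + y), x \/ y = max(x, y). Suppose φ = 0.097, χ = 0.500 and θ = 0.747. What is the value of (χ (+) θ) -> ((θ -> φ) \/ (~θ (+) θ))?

χ (+) θ = min(1, 0.500 + 0.747) = min(1, 1.247) = 1.000
θ -> φ = min(1, 1 − 0.747 + 0.097) = min(1, 0.350) = 0.350
~θ = 1 − 0.747 = 0.253
~θ (+) θ = min(1, 0.253 + 0.747) = min(1, 1.000) = 1.000
(θ -> φ) \/ (~θ (+) θ) = max(0.350, 1.000) = 1.000
(χ (+) θ) -> ((θ -> φ) \/ (~θ (+) θ)) = min(1, 1 − 1.000 + 1.000) = min(1, 1.000) = 1.000

1.000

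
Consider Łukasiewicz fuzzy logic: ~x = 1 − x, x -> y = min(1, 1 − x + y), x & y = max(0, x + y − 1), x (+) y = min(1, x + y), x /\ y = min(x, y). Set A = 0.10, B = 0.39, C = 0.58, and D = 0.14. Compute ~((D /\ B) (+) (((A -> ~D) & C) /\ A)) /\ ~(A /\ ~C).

D /\ B = min(0.14, 0.39) = 0.14
~D = 1 − 0.14 = 0.86
A -> ~D = min(1, 1 − 0.10 + 0.86) = min(1, 1.76) = 1.00
(A -> ~D) & C = max(0, 1.00 + 0.58 − 1) = max(0, 0.58) = 0.58
((A -> ~D) & C) /\ A = min(0.58, 0.10) = 0.10
(D /\ B) (+) (((A -> ~D) & C) /\ A) = min(1, 0.14 + 0.10) = min(1, 0.24) = 0.24
~((D /\ B) (+) (((A -> ~D) & C) /\ A)) = 1 − 0.24 = 0.76
~C = 1 − 0.58 = 0.42
A /\ ~C = min(0.10, 0.42) = 0.10
~(A /\ ~C) = 1 − 0.10 = 0.90
~((D /\ B) (+) (((A -> ~D) & C) /\ A)) /\ ~(A /\ ~C) = min(0.76, 0.90) = 0.76

0.76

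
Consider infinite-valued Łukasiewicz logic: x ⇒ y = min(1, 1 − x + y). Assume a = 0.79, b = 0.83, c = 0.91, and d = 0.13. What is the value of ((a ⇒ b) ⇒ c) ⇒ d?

a ⇒ b = min(1, 1 − 0.79 + 0.83) = min(1, 1.04) = 1.00
(a ⇒ b) ⇒ c = min(1, 1 − 1.00 + 0.91) = min(1, 0.91) = 0.91
((a ⇒ b) ⇒ c) ⇒ d = min(1, 1 − 0.91 + 0.13) = min(1, 0.22) = 0.22

0.22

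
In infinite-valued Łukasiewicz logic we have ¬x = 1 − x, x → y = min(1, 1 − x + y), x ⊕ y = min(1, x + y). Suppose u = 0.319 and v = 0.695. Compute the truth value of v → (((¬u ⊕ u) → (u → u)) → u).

0.624

¬u = 1 − 0.319 = 0.681
¬u ⊕ u = min(1, 0.681 + 0.319) = min(1, 1.000) = 1.000
u → u = min(1, 1 − 0.319 + 0.319) = min(1, 1.000) = 1.000
(¬u ⊕ u) → (u → u) = min(1, 1 − 1.000 + 1.000) = min(1, 1.000) = 1.000
((¬u ⊕ u) → (u → u)) → u = min(1, 1 − 1.000 + 0.319) = min(1, 0.319) = 0.319
v → (((¬u ⊕ u) → (u → u)) → u) = min(1, 1 − 0.695 + 0.319) = min(1, 0.624) = 0.624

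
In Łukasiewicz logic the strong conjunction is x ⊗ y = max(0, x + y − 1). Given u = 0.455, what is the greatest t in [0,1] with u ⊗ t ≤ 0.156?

0.701

The residuum of the Łukasiewicz t-norm gives the supremum: min(1, 1 − 0.455 + 0.156).
1 − 0.455 + 0.156 = 0.701, so t = min(1, 0.701) = 0.701.
Check: 0.455 ⊗ 0.701 = max(0, 0.156) = 0.156 ≤ 0.156.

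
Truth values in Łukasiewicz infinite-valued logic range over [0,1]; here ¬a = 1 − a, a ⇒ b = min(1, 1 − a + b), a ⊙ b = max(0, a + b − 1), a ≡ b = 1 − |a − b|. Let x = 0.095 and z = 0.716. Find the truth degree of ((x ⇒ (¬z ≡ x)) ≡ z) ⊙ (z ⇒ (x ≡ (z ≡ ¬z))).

¬z = 1 − 0.716 = 0.284
¬z ≡ x = 1 − |0.284 − 0.095| = 1 − 0.189 = 0.811
x ⇒ (¬z ≡ x) = min(1, 1 − 0.095 + 0.811) = min(1, 1.716) = 1.000
(x ⇒ (¬z ≡ x)) ≡ z = 1 − |1.000 − 0.716| = 1 − 0.284 = 0.716
z ≡ ¬z = 1 − |0.716 − 0.284| = 1 − 0.432 = 0.568
x ≡ (z ≡ ¬z) = 1 − |0.095 − 0.568| = 1 − 0.473 = 0.527
z ⇒ (x ≡ (z ≡ ¬z)) = min(1, 1 − 0.716 + 0.527) = min(1, 0.811) = 0.811
((x ⇒ (¬z ≡ x)) ≡ z) ⊙ (z ⇒ (x ≡ (z ≡ ¬z))) = max(0, 0.716 + 0.811 − 1) = max(0, 0.527) = 0.527

0.527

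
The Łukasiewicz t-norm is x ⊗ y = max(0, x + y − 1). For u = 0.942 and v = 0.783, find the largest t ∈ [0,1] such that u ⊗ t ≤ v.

0.841

The residuum of the Łukasiewicz t-norm gives the supremum: min(1, 1 − 0.942 + 0.783).
1 − 0.942 + 0.783 = 0.841, so t = min(1, 0.841) = 0.841.
Check: 0.942 ⊗ 0.841 = max(0, 0.783) = 0.783 ≤ 0.783.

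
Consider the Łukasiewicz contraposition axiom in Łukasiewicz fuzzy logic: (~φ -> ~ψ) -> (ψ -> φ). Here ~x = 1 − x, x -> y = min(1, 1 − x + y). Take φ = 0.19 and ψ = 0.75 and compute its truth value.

~φ = 1 − 0.19 = 0.81
~ψ = 1 − 0.75 = 0.25
~φ -> ~ψ = min(1, 1 − 0.81 + 0.25) = min(1, 0.44) = 0.44
ψ -> φ = min(1, 1 − 0.75 + 0.19) = min(1, 0.44) = 0.44
(~φ -> ~ψ) -> (ψ -> φ) = min(1, 1 − 0.44 + 0.44) = min(1, 1.00) = 1.00
(As expected: an axiom of Ł∞, always 1.)

1.00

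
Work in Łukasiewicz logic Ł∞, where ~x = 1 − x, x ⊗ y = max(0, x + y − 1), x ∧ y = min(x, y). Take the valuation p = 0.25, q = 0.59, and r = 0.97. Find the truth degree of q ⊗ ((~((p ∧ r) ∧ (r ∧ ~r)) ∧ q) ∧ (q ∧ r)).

p ∧ r = min(0.25, 0.97) = 0.25
~r = 1 − 0.97 = 0.03
r ∧ ~r = min(0.97, 0.03) = 0.03
(p ∧ r) ∧ (r ∧ ~r) = min(0.25, 0.03) = 0.03
~((p ∧ r) ∧ (r ∧ ~r)) = 1 − 0.03 = 0.97
~((p ∧ r) ∧ (r ∧ ~r)) ∧ q = min(0.97, 0.59) = 0.59
q ∧ r = min(0.59, 0.97) = 0.59
(~((p ∧ r) ∧ (r ∧ ~r)) ∧ q) ∧ (q ∧ r) = min(0.59, 0.59) = 0.59
q ⊗ ((~((p ∧ r) ∧ (r ∧ ~r)) ∧ q) ∧ (q ∧ r)) = max(0, 0.59 + 0.59 − 1) = max(0, 0.18) = 0.18

0.18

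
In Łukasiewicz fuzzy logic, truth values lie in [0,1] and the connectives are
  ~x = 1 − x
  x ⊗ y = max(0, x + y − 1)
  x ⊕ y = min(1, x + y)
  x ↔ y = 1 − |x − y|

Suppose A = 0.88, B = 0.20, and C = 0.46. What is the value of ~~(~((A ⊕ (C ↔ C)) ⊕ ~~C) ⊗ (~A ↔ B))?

0.00

C ↔ C = 1 − |0.46 − 0.46| = 1 − 0.00 = 1.00
A ⊕ (C ↔ C) = min(1, 0.88 + 1.00) = min(1, 1.88) = 1.00
~C = 1 − 0.46 = 0.54
~~C = 1 − 0.54 = 0.46
(A ⊕ (C ↔ C)) ⊕ ~~C = min(1, 1.00 + 0.46) = min(1, 1.46) = 1.00
~((A ⊕ (C ↔ C)) ⊕ ~~C) = 1 − 1.00 = 0.00
~A = 1 − 0.88 = 0.12
~A ↔ B = 1 − |0.12 − 0.20| = 1 − 0.08 = 0.92
~((A ⊕ (C ↔ C)) ⊕ ~~C) ⊗ (~A ↔ B) = max(0, 0.00 + 0.92 − 1) = max(0, -0.08) = 0.00
~(~((A ⊕ (C ↔ C)) ⊕ ~~C) ⊗ (~A ↔ B)) = 1 − 0.00 = 1.00
~~(~((A ⊕ (C ↔ C)) ⊕ ~~C) ⊗ (~A ↔ B)) = 1 − 1.00 = 0.00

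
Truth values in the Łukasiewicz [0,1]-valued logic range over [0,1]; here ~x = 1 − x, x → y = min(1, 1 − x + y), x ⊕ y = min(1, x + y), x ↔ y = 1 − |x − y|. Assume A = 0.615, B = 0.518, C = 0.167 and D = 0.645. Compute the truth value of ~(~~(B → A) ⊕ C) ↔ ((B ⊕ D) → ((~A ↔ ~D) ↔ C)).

B → A = min(1, 1 − 0.518 + 0.615) = min(1, 1.097) = 1.000
~(B → A) = 1 − 1.000 = 0.000
~~(B → A) = 1 − 0.000 = 1.000
~~(B → A) ⊕ C = min(1, 1.000 + 0.167) = min(1, 1.167) = 1.000
~(~~(B → A) ⊕ C) = 1 − 1.000 = 0.000
B ⊕ D = min(1, 0.518 + 0.645) = min(1, 1.163) = 1.000
~A = 1 − 0.615 = 0.385
~D = 1 − 0.645 = 0.355
~A ↔ ~D = 1 − |0.385 − 0.355| = 1 − 0.030 = 0.970
(~A ↔ ~D) ↔ C = 1 − |0.970 − 0.167| = 1 − 0.803 = 0.197
(B ⊕ D) → ((~A ↔ ~D) ↔ C) = min(1, 1 − 1.000 + 0.197) = min(1, 0.197) = 0.197
~(~~(B → A) ⊕ C) ↔ ((B ⊕ D) → ((~A ↔ ~D) ↔ C)) = 1 − |0.000 − 0.197| = 1 − 0.197 = 0.803

0.803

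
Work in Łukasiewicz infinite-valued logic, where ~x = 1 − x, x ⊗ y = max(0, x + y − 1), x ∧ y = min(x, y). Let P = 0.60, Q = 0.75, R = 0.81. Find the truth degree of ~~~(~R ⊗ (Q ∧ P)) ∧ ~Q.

~R = 1 − 0.81 = 0.19
Q ∧ P = min(0.75, 0.60) = 0.60
~R ⊗ (Q ∧ P) = max(0, 0.19 + 0.60 − 1) = max(0, -0.21) = 0.00
~(~R ⊗ (Q ∧ P)) = 1 − 0.00 = 1.00
~~(~R ⊗ (Q ∧ P)) = 1 − 1.00 = 0.00
~~~(~R ⊗ (Q ∧ P)) = 1 − 0.00 = 1.00
~Q = 1 − 0.75 = 0.25
~~~(~R ⊗ (Q ∧ P)) ∧ ~Q = min(1.00, 0.25) = 0.25

0.25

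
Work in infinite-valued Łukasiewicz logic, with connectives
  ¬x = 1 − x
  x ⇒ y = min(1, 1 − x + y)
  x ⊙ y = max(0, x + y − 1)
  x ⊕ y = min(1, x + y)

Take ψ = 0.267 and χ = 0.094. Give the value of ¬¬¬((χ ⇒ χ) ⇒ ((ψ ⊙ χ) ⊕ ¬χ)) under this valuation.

0.094

χ ⇒ χ = min(1, 1 − 0.094 + 0.094) = min(1, 1.000) = 1.000
ψ ⊙ χ = max(0, 0.267 + 0.094 − 1) = max(0, -0.639) = 0.000
¬χ = 1 − 0.094 = 0.906
(ψ ⊙ χ) ⊕ ¬χ = min(1, 0.000 + 0.906) = min(1, 0.906) = 0.906
(χ ⇒ χ) ⇒ ((ψ ⊙ χ) ⊕ ¬χ) = min(1, 1 − 1.000 + 0.906) = min(1, 0.906) = 0.906
¬((χ ⇒ χ) ⇒ ((ψ ⊙ χ) ⊕ ¬χ)) = 1 − 0.906 = 0.094
¬¬((χ ⇒ χ) ⇒ ((ψ ⊙ χ) ⊕ ¬χ)) = 1 − 0.094 = 0.906
¬¬¬((χ ⇒ χ) ⇒ ((ψ ⊙ χ) ⊕ ¬χ)) = 1 − 0.906 = 0.094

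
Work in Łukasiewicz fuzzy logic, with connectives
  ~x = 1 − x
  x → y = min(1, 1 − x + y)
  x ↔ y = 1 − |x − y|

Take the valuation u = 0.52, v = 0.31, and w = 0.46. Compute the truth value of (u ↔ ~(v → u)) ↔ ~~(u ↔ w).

0.54

v → u = min(1, 1 − 0.31 + 0.52) = min(1, 1.21) = 1.00
~(v → u) = 1 − 1.00 = 0.00
u ↔ ~(v → u) = 1 − |0.52 − 0.00| = 1 − 0.52 = 0.48
u ↔ w = 1 − |0.52 − 0.46| = 1 − 0.06 = 0.94
~(u ↔ w) = 1 − 0.94 = 0.06
~~(u ↔ w) = 1 − 0.06 = 0.94
(u ↔ ~(v → u)) ↔ ~~(u ↔ w) = 1 − |0.48 − 0.94| = 1 − 0.46 = 0.54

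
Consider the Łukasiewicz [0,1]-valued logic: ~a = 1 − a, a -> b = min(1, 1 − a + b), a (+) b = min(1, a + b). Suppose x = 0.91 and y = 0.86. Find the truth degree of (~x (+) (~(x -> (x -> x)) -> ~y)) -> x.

~x = 1 − 0.91 = 0.09
x -> x = min(1, 1 − 0.91 + 0.91) = min(1, 1.00) = 1.00
x -> (x -> x) = min(1, 1 − 0.91 + 1.00) = min(1, 1.09) = 1.00
~(x -> (x -> x)) = 1 − 1.00 = 0.00
~y = 1 − 0.86 = 0.14
~(x -> (x -> x)) -> ~y = min(1, 1 − 0.00 + 0.14) = min(1, 1.14) = 1.00
~x (+) (~(x -> (x -> x)) -> ~y) = min(1, 0.09 + 1.00) = min(1, 1.09) = 1.00
(~x (+) (~(x -> (x -> x)) -> ~y)) -> x = min(1, 1 − 1.00 + 0.91) = min(1, 0.91) = 0.91

0.91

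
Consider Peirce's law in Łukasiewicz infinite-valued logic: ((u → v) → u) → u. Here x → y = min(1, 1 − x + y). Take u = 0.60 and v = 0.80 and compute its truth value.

u → v = min(1, 1 − 0.60 + 0.80) = min(1, 1.20) = 1.00
(u → v) → u = min(1, 1 − 1.00 + 0.60) = min(1, 0.60) = 0.60
((u → v) → u) → u = min(1, 1 − 0.60 + 0.60) = min(1, 1.00) = 1.00

1.00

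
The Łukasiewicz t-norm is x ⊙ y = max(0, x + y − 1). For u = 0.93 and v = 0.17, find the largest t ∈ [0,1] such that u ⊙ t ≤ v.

0.24

The residuum of the Łukasiewicz t-norm gives the supremum: min(1, 1 − 0.93 + 0.17).
1 − 0.93 + 0.17 = 0.24, so t = min(1, 0.24) = 0.24.
Check: 0.93 ⊙ 0.24 = max(0, 0.17) = 0.17 ≤ 0.17.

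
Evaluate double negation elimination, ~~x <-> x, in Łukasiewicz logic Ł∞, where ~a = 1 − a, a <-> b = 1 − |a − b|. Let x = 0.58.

~x = 1 − 0.58 = 0.42
~~x = 1 − 0.42 = 0.58
~~x <-> x = 1 − |0.58 − 0.58| = 1 − 0.00 = 1.00
(As expected: always 1 in Ł∞ since negation is involutive.)

1.00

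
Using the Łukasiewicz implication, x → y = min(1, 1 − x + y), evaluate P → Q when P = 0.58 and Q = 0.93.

1.00

P → Q = min(1, 1 − 0.58 + 0.93) = min(1, 1.35) = 1.00
For comparison, the Gödel implication (1 if x ≤ y else y) would give 1.00.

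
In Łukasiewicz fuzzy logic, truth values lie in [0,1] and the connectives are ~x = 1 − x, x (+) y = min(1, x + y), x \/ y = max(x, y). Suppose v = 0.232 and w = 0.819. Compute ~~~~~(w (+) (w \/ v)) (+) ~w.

w \/ v = max(0.819, 0.232) = 0.819
w (+) (w \/ v) = min(1, 0.819 + 0.819) = min(1, 1.638) = 1.000
~(w (+) (w \/ v)) = 1 − 1.000 = 0.000
~~(w (+) (w \/ v)) = 1 − 0.000 = 1.000
~~~(w (+) (w \/ v)) = 1 − 1.000 = 0.000
~~~~(w (+) (w \/ v)) = 1 − 0.000 = 1.000
~~~~~(w (+) (w \/ v)) = 1 − 1.000 = 0.000
~w = 1 − 0.819 = 0.181
~~~~~(w (+) (w \/ v)) (+) ~w = min(1, 0.000 + 0.181) = min(1, 0.181) = 0.181

0.181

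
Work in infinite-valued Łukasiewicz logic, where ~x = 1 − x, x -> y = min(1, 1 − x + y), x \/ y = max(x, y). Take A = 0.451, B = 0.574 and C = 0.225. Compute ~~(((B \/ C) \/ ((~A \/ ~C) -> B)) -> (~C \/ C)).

B \/ C = max(0.574, 0.225) = 0.574
~A = 1 − 0.451 = 0.549
~C = 1 − 0.225 = 0.775
~A \/ ~C = max(0.549, 0.775) = 0.775
(~A \/ ~C) -> B = min(1, 1 − 0.775 + 0.574) = min(1, 0.799) = 0.799
(B \/ C) \/ ((~A \/ ~C) -> B) = max(0.574, 0.799) = 0.799
~C \/ C = max(0.775, 0.225) = 0.775
((B \/ C) \/ ((~A \/ ~C) -> B)) -> (~C \/ C) = min(1, 1 − 0.799 + 0.775) = min(1, 0.976) = 0.976
~(((B \/ C) \/ ((~A \/ ~C) -> B)) -> (~C \/ C)) = 1 − 0.976 = 0.024
~~(((B \/ C) \/ ((~A \/ ~C) -> B)) -> (~C \/ C)) = 1 − 0.024 = 0.976

0.976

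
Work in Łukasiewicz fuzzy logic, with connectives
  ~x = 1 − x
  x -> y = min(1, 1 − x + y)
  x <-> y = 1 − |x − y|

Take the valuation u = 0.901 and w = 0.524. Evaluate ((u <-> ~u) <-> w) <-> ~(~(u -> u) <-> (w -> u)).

~u = 1 − 0.901 = 0.099
u <-> ~u = 1 − |0.901 − 0.099| = 1 − 0.802 = 0.198
(u <-> ~u) <-> w = 1 − |0.198 − 0.524| = 1 − 0.326 = 0.674
u -> u = min(1, 1 − 0.901 + 0.901) = min(1, 1.000) = 1.000
~(u -> u) = 1 − 1.000 = 0.000
w -> u = min(1, 1 − 0.524 + 0.901) = min(1, 1.377) = 1.000
~(u -> u) <-> (w -> u) = 1 − |0.000 − 1.000| = 1 − 1.000 = 0.000
~(~(u -> u) <-> (w -> u)) = 1 − 0.000 = 1.000
((u <-> ~u) <-> w) <-> ~(~(u -> u) <-> (w -> u)) = 1 − |0.674 − 1.000| = 1 − 0.326 = 0.674

0.674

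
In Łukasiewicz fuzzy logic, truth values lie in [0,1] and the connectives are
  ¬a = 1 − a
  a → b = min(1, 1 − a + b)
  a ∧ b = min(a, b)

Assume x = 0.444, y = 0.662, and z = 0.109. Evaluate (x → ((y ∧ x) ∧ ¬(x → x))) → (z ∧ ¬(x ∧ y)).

y ∧ x = min(0.662, 0.444) = 0.444
x → x = min(1, 1 − 0.444 + 0.444) = min(1, 1.000) = 1.000
¬(x → x) = 1 − 1.000 = 0.000
(y ∧ x) ∧ ¬(x → x) = min(0.444, 0.000) = 0.000
x → ((y ∧ x) ∧ ¬(x → x)) = min(1, 1 − 0.444 + 0.000) = min(1, 0.556) = 0.556
x ∧ y = min(0.444, 0.662) = 0.444
¬(x ∧ y) = 1 − 0.444 = 0.556
z ∧ ¬(x ∧ y) = min(0.109, 0.556) = 0.109
(x → ((y ∧ x) ∧ ¬(x → x))) → (z ∧ ¬(x ∧ y)) = min(1, 1 − 0.556 + 0.109) = min(1, 0.553) = 0.553

0.553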